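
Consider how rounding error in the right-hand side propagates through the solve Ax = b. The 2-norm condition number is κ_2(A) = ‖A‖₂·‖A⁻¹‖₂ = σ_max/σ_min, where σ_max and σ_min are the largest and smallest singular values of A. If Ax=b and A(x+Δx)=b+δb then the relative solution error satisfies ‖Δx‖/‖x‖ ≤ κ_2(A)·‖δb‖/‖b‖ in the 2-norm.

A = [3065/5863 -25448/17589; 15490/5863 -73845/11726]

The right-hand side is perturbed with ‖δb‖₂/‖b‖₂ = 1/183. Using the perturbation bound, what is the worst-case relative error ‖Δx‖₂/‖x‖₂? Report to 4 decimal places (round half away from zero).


form AᵀA = [148325/20449 -1067095/61347; -1067095/61347 30736561/736164] with trace 213469/4356 and determinant 1225/4356
λ_max, λ_min = (213469/4356 ± √45547669561/18974736)/2 = 49, 25/4356
so κ_2 = √(49 / (25/4356)) = 92.4000
κ_2(A)·‖δb‖/‖b‖ = 0.5049

0.5049


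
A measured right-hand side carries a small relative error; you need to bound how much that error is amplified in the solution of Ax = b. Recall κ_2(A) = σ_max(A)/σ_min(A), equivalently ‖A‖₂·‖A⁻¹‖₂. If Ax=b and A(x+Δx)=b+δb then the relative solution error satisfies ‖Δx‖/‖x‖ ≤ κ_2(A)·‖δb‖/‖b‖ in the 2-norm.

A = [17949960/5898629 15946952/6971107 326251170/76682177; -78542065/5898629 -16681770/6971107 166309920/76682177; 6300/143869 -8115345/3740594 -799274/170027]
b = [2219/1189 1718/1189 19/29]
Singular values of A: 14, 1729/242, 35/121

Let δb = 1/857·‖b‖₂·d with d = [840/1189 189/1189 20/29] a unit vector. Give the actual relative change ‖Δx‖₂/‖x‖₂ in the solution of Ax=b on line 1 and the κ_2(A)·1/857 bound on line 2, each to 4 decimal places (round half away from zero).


0.0014
0.0565

σ_max = 14, σ_min = 35/121
κ = σ_max/σ_min = 14/(35/121) = 48.4000
κ_2(A)·‖δb‖/‖b‖ = 0.0565
solve Ax = b  →  x = [1.4481 -6.1874 2.7297]
2-norm of b is 2.4495; of x, 6.9161
δb = ε·‖b‖·d = [0.0020 0.0005 0.0020]; solving A·Δx = δb gives ‖Δx‖ = 0.0099
dividing the unrounded norms, ‖Δx‖/‖x‖ = 0.0014
so the bound overstates the realised error by a factor of ≈ 39.5286 (computed from the unrounded values)


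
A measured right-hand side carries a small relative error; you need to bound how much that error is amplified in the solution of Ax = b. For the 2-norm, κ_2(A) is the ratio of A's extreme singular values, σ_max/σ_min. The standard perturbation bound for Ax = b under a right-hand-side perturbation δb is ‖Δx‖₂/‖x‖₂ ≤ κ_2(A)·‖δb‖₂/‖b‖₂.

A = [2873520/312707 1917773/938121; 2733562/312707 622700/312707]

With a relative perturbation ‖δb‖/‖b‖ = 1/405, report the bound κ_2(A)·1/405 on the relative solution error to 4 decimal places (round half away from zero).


0.9741

M = AᵀA = [18703303684/116273089 4208214920/116273089; 4208214920/116273089 8522771569/1046457801]. tr(M)=105206725/622521, det(M)=114244/622521
char-poly roots: 169 and 676/622521
σ_max=√169=13, σ_min=√(676/622521)=(26/789) → κ = 394.5000
bound on ‖Δx‖/‖x‖: κ·ε = 394.5000·1/405 = 0.9741


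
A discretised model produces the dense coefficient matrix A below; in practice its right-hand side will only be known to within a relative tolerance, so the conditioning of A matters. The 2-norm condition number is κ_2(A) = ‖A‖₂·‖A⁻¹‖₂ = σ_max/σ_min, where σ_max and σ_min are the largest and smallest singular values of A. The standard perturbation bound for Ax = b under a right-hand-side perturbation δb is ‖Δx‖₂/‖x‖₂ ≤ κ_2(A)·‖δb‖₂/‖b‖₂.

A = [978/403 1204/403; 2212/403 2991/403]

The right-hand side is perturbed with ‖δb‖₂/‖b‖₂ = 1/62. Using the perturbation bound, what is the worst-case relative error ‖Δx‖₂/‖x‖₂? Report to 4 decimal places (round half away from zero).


AᵀA = [34612/961 46116/961; 46116/961 61513/961]; tr = 96125/961, det = 2500/961
eigenvalues of AᵀA: λ = (tr ± √(tr²−4·det))/2 = 100, 25/961
κ = σ_max/σ_min = 10/(5/31) = 62.0000
κ_2(A)·‖δb‖/‖b‖ = 1.0000

1.0000


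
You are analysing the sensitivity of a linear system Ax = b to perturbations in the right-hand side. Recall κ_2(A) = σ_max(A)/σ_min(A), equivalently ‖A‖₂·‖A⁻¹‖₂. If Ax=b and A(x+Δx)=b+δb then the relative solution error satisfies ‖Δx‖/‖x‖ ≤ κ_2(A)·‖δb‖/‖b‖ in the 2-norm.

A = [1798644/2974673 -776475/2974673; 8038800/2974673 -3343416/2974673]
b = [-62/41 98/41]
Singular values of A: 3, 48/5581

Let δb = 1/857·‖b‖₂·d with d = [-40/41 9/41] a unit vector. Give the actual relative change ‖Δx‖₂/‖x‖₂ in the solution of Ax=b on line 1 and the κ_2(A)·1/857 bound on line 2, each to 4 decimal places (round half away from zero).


0.0017
0.4070

largest singular value 3, smallest 48/5581
κ_2(A) = 3 / (48/5581) = 348.8125
κ_2(A)·‖δb‖/‖b‖ = 0.4070
solve Ax = b  →  x = [90.0545 214.3974]
‖b‖ = 2.8284, ‖x‖ = 232.5426
δb = ε·‖b‖·d = [-0.0032 0.0007]; solving A·Δx = δb gives ‖Δx‖ = 0.3837
relative error = 0.0017
tightness: 0.0017 against a bound of 0.4070 (unrounded ratio ≈ 0.0041)


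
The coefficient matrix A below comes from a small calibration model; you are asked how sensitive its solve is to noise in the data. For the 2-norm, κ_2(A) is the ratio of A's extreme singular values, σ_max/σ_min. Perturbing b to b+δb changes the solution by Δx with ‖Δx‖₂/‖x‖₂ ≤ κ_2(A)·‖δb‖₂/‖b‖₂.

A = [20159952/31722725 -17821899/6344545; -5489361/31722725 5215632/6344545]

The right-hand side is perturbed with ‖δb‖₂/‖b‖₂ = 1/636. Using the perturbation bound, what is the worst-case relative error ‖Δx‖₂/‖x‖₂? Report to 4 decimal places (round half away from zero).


0.3893

M = AᵀA = [698490798129/1610130050281 -3103352922240/1610130050281; -3103352922240/1610130050281 13792916045025/1610130050281]. tr(M)=8620706034/957840601, det(M)=1265625/957840601
λ_max, λ_min = (8620706034/957840601 ± √74311723456601446656/917458616924041201)/2 = 9, 140625/957840601
κ_2(A) = √(λ_max/λ_min) = √(9 / (140625/957840601)) = 247.5920
bound on ‖Δx‖/‖x‖: κ·ε = 247.5920·1/636 = 0.3893


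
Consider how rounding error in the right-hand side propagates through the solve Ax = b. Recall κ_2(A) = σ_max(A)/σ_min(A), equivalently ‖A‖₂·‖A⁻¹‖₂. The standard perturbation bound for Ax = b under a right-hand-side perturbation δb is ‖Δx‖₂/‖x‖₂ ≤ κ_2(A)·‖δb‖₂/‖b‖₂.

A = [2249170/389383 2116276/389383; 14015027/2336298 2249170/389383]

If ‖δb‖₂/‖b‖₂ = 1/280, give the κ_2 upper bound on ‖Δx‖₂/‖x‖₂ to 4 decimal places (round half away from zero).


0.6201

M = AᵀA = [450102909169/6490235844 35720193355/540852987; 35720193355/540852987 11340534836/180284329]. tr(M)=1020644665/7717284, det(M)=1119364/1929321
char-poly roots: 529/4 and 8464/1929321
so κ_2 = √((529/4) / (8464/1929321)) = 173.6250
κ_2(A)·‖δb‖/‖b‖ = 0.6201


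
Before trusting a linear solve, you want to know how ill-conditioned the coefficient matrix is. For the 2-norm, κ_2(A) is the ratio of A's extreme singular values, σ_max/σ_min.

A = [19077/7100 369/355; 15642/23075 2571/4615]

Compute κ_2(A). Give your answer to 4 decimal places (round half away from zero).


11.3600

M = AᵀA = [104670801/13630864 10804185/3407716; 10804185/3407716 1184850/851929]. tr(M)=731529/80656, det(M)=50625/80656
solving λ² − 731529/80656·λ + 50625/80656 = 0 gives λ = 9, 5625/80656
κ_2(A) = √(λ_max/λ_min) = √(9 / (5625/80656)) = 11.3600


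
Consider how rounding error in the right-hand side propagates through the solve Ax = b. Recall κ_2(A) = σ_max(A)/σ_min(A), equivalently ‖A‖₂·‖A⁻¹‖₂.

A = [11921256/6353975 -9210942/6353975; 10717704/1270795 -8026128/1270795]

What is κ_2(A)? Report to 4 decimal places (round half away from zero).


AᵀA = [1792888649856/24017250625 -1344644617392/24017250625; -1344644617392/24017250625 1008512623044/24017250625]; tr = 112056050916/960690025, det = 136048896/960690025
eigenvalues of AᵀA: λ = (tr ± √(tr²−4·det))/2 = 2916/25, 46656/38427601
σ_max=√(2916/25)=(54/5), σ_min=√(46656/38427601)=(216/6199) → κ = 309.9500

309.9500


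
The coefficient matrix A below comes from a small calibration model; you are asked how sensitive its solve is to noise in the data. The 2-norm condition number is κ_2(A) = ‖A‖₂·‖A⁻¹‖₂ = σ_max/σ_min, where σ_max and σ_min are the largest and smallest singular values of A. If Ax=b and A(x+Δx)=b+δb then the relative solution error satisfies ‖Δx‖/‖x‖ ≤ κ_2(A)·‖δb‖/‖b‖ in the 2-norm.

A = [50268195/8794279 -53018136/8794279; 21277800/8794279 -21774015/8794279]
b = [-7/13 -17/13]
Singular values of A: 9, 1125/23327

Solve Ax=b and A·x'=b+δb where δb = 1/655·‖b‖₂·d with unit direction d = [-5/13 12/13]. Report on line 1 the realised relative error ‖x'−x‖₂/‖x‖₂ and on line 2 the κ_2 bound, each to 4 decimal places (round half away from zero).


σ_max = 9, σ_min = 1125/23327
κ_2(A) = 9 / (1125/23327) = 186.6160
perturbation bound = 186.6160·1/655 = 0.2849
solve Ax = b  →  x = [-15.0917 -14.2196]
2-norm of b is 1.4142; of x, 20.7354
with δb = [-0.0008 0.0020], A·Δx = δb → ‖Δx‖ = 0.0448
dividing the unrounded norms, ‖Δx‖/‖x‖ = 0.0022
tightness: 0.0022 against a bound of 0.2849 (unrounded ratio ≈ 0.0076)

0.0022
0.2849


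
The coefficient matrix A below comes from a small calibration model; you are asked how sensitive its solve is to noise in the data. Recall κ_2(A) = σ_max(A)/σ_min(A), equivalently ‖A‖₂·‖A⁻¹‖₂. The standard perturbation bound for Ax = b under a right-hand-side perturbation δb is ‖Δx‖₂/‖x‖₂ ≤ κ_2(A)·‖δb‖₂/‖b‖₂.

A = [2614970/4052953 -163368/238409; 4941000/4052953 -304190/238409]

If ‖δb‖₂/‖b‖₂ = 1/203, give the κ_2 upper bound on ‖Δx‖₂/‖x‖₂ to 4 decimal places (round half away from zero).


1.6199

AᵀA = [108136848100/56838851281 -113541482880/56838851281; -113541482880/56838851281 119220659524/56838851281]; tr = 270341864/67584841, det = 10000/67584841
solving λ² − 270341864/67584841·λ + 10000/67584841 = 0 gives λ = 4, 2500/67584841
so κ_2 = √(4 / (2500/67584841)) = 328.8400
perturbation bound = 328.8400·1/203 = 1.6199


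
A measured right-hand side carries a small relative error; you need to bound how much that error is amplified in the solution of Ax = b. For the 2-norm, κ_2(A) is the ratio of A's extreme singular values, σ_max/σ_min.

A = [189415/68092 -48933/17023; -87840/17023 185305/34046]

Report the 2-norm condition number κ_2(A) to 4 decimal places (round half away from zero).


234.8000

M = AᵀA = [159331891825/4636520464 -41823026595/1159130116; -41823026595/1159130116 43915696981/1159130116]. tr(M)=398328989/5513104, det(M)=2088025/22052416
eigenvalues of AᵀA: λ = (tr ± √(tr²−4·det))/2 = 289/4, 7225/5513104
κ_2(A) = √(λ_max/λ_min) = √((289/4) / (7225/5513104)) = 234.8000


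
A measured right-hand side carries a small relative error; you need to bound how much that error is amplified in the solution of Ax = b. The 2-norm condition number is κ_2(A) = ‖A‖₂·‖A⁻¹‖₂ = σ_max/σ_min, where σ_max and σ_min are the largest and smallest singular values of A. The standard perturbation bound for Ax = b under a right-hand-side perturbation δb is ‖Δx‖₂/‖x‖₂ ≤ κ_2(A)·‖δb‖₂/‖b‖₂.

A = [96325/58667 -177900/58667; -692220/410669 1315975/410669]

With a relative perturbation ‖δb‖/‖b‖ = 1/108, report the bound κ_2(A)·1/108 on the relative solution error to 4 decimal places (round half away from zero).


M = AᵀA = [1110363025/200533921 -2081592000/200533921; -2081592000/200533921 3903165625/200533921]. tr(M)=17347850/693889, det(M)=15625/693889
char-poly roots: 25 and 625/693889
so κ_2 = √(25 / (625/693889)) = 166.6000
bound on ‖Δx‖/‖x‖: κ·ε = 166.6000·1/108 = 1.5426

1.5426


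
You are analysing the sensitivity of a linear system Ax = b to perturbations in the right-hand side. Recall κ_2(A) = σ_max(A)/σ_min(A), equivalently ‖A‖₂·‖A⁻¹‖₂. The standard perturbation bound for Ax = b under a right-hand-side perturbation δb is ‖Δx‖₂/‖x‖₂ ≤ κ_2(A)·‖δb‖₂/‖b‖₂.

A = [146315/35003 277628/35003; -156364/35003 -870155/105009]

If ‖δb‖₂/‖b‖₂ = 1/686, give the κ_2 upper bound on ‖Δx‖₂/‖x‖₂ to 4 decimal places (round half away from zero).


M = AᵀA = [54527681/1456849 306687680/4370547; 306687680/4370547 1725167041/13111641]. tr(M)=7667530/45369, det(M)=28561/45369
λ_max, λ_min = (7667530/45369 ± √58785833164864/2058346161)/2 = 169, 169/45369
σ_max=√169=13, σ_min=√(169/45369)=(13/213) → κ = 213.0000
bound on ‖Δx‖/‖x‖: κ·ε = 213.0000·1/686 = 0.3105

0.3105


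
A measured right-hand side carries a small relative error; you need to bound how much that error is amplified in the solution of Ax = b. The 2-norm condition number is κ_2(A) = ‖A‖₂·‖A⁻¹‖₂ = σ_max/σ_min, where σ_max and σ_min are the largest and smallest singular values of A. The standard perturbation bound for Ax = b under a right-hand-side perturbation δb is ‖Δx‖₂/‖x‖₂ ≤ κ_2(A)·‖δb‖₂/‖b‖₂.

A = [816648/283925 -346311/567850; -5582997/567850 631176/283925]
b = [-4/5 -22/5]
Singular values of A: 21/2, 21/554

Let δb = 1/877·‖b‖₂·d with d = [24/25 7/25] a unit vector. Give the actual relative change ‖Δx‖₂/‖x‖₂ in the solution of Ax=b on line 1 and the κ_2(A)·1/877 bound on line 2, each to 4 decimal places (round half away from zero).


0.0025
0.3158

σ_max = 21/2, σ_min = 21/554
condition number: (21/2) ÷ (21/554) = 277.0000
bound on ‖Δx‖/‖x‖: κ·ε = 277.0000·1/877 = 0.3158
solve Ax = b  →  x = [-11.2102 -51.5587]
2-norm of b is 4.4721; of x, 52.7633
δb = ε·‖b‖·d = [0.0049 0.0014]; solving A·Δx = δb gives ‖Δx‖ = 0.1345
relative error = 0.0025
so the bound overstates the realised error by a factor of ≈ 123.8814 (computed from the unrounded values)


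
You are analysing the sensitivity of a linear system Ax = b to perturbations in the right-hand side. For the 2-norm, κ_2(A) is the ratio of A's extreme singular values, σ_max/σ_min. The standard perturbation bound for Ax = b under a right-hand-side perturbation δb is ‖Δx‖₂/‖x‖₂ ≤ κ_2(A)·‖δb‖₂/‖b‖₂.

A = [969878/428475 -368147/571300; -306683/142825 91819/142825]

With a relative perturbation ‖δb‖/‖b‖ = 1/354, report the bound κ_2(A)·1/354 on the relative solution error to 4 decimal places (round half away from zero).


0.4174

M = AᵀA = [425006777/43660125 -82636099/29106750; -82636099/29106750 64310077/77618000]. tr(M)=59031193/5588496, det(M)=28561/5588496
solving λ² − 59031193/5588496·λ + 28561/5588496 = 0 gives λ = 169/16, 169/349281
κ = σ_max/σ_min = (13/4)/(13/591) = 147.7500
bound on ‖Δx‖/‖x‖: κ·ε = 147.7500·1/354 = 0.4174


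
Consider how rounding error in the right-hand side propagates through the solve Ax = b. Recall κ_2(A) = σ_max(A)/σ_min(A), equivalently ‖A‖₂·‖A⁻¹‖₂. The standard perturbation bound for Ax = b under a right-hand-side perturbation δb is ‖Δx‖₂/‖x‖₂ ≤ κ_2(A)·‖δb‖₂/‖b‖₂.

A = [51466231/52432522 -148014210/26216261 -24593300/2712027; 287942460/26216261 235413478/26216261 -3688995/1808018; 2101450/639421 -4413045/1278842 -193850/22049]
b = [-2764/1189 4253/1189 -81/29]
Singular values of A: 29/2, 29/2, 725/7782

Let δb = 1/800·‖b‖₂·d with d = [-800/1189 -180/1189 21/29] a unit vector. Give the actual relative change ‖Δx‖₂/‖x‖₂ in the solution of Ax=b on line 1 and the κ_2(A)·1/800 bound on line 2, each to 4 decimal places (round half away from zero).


largest singular value 29/2, smallest 725/7782
κ_2(A) = (29/2) / (725/7782) = 155.6400
perturbation bound = 155.6400·1/800 = 0.1946
solve Ax = b  →  x = [-6.3991 7.1191 -4.8686]
‖b‖ = 5.0990, ‖x‖ = 10.7393
Δx = A⁻¹·δb where δb = 1/800·5.0990·d; ‖Δx‖ = 0.0684
relative error = 0.0064
so the bound overstates the realised error by a factor of ≈ 30.5393 (computed from the unrounded values)

0.0064
0.1946


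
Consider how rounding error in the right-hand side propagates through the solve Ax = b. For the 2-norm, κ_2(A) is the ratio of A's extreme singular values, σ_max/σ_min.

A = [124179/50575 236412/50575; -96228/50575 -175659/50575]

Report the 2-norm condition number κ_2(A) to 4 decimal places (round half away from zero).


119.0000

form AᵀA = [987210081/102313225 74017152/4092529; 74017152/4092529 3469868721/102313225] with trace 15422418/354025 and determinant 1185921/8850625
eigenvalues of AᵀA: λ = (tr ± √(tr²−4·det))/2 = 1089/25, 1089/354025
σ_max=√(1089/25)=(33/5), σ_min=√(1089/354025)=(33/595) → κ = 119.0000


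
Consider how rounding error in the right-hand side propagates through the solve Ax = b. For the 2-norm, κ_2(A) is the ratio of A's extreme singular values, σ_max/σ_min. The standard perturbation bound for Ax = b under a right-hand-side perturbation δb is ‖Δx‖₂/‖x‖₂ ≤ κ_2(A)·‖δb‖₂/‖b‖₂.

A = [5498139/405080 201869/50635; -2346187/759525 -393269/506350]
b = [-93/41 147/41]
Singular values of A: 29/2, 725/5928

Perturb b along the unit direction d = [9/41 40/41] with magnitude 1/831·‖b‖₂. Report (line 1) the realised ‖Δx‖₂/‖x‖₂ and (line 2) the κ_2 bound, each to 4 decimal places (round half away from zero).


σ_max = 29/2, σ_min = 725/5928
κ_2(A) = (29/2) / (725/5928) = 118.5600
worst-case relative error ≤ 118.5600 × 1/831 = 0.1427
solve Ax = b  →  x = [-7.0669 23.4905]
‖b‖ = 4.2426, ‖x‖ = 24.5305
with δb = [0.0011 0.0050], A·Δx = δb → ‖Δx‖ = 0.0417
realised ‖Δx‖/‖x‖ = 0.0017
tightness: 0.0017 against a bound of 0.1427 (unrounded ratio ≈ 0.0119)

0.0017
0.1427


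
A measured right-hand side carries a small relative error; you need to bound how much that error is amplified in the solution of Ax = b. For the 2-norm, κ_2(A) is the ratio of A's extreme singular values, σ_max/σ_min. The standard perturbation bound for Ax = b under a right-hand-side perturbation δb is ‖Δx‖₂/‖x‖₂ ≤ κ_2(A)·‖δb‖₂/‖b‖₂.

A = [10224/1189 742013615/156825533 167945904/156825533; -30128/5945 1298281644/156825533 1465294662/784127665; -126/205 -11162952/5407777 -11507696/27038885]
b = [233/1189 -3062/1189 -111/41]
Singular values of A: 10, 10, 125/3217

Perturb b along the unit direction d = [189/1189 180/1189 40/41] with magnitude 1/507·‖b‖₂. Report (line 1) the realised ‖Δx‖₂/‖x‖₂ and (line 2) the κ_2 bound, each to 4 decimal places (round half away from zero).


σ_max = 10, σ_min = 125/3217
condition number: 10 ÷ (125/3217) = 257.3600
bound on ‖Δx‖/‖x‖: κ·ε = 257.3600·1/507 = 0.5076
solve Ax = b  →  x = [0.1640 16.7998 -75.3582]
‖b‖ = 3.7417, ‖x‖ = 77.2083
with δb = [0.0012 0.0011 0.0072], A·Δx = δb → ‖Δx‖ = 0.1899
relative error = 0.0025
realised/bound (from unrounded values) ≈ 0.0048

0.0025
0.5076


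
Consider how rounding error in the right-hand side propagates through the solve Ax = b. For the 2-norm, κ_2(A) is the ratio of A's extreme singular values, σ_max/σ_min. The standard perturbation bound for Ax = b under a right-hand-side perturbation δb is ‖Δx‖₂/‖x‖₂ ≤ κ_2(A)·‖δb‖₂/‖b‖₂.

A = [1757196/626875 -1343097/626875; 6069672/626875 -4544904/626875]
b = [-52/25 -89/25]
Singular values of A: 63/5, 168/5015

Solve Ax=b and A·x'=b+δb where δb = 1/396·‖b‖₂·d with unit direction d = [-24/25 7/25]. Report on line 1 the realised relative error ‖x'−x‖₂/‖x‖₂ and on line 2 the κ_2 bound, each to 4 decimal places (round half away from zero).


σ_max = 63/5, σ_min = 168/5015
condition number: (63/5) ÷ (168/5015) = 376.1250
κ_2(A)·‖δb‖/‖b‖ = 0.9498
solve Ax = b  →  x = [17.6567 24.0714]
‖b‖ = 4.1231, ‖x‖ = 29.8529
re-solving with b+δb shifts x by Δx of norm 0.3108
realised ‖Δx‖/‖x‖ = 0.0104
tightness: 0.0104 against a bound of 0.9498 (unrounded ratio ≈ 0.0110)

0.0104
0.9498


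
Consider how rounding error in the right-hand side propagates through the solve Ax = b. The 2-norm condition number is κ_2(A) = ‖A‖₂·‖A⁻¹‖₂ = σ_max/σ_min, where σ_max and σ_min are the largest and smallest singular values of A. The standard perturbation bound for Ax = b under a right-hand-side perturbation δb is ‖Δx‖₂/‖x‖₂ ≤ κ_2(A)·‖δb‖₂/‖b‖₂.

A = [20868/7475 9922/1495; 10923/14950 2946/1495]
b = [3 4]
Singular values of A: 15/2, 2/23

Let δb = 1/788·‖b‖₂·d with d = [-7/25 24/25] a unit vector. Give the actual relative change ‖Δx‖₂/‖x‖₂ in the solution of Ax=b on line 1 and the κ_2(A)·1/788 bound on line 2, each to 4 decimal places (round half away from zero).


σ_max = 15/2, σ_min = 2/23
κ_2(A) = (15/2) / (2/23) = 86.2500
bound on ‖Δx‖/‖x‖: κ·ε = 86.2500·1/788 = 0.1095
solve Ax = b  →  x = [-31.6410 13.7615]
‖b‖ = 5.0000, ‖x‖ = 34.5041
re-solving with b+δb shifts x by Δx of norm 0.0730
realised ‖Δx‖/‖x‖ = 0.0021
so the bound overstates the realised error by a factor of ≈ 51.7562 (computed from the unrounded values)

0.0021
0.1095


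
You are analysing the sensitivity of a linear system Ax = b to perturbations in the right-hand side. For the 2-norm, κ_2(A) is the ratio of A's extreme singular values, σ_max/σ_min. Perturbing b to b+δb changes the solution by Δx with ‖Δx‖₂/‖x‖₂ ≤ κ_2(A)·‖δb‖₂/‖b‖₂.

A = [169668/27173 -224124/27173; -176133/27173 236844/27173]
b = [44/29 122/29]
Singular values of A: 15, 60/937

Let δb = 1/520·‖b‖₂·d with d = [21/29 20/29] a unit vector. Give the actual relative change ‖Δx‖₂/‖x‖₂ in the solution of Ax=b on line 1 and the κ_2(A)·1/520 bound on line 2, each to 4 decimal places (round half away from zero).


0.0022
0.4505

largest singular value 15, smallest 60/937
condition number: 15 ÷ (60/937) = 234.2500
bound on ‖Δx‖/‖x‖: κ·ε = 234.2500·1/520 = 0.4505
solve Ax = b  →  x = [49.8933 37.5867]
2-norm of b is 4.4721; of x, 62.4668
with δb = [0.0062 0.0059], A·Δx = δb → ‖Δx‖ = 0.1343
dividing the unrounded norms, ‖Δx‖/‖x‖ = 0.0022
so the bound overstates the realised error by a factor of ≈ 209.5200 (computed from the unrounded values)


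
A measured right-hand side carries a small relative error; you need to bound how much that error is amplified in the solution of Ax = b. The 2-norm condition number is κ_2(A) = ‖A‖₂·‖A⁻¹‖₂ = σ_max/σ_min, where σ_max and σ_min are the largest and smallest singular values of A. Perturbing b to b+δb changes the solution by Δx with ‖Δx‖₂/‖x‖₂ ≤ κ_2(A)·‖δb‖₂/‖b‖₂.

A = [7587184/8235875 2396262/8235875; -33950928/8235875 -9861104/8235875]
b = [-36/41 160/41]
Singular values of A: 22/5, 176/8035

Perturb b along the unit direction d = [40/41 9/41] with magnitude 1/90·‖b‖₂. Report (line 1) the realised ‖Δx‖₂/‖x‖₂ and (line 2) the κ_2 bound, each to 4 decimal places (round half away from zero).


2.2319
2.2319

σ_max = 22/5, σ_min = 176/8035
κ = σ_max/σ_min = (22/5)/(176/8035) = 200.8750
perturbation bound = 200.8750·1/90 = 2.2319
solve Ax = b  →  x = [-0.8727 -0.2545]
2-norm of b is 4.0000; of x, 0.9091
with δb = [0.0434 0.0098], A·Δx = δb → ‖Δx‖ = 2.0290
realised ‖Δx‖/‖x‖ = 2.2319
realised/bound = 1 exactly: the bound is attained for this b and d


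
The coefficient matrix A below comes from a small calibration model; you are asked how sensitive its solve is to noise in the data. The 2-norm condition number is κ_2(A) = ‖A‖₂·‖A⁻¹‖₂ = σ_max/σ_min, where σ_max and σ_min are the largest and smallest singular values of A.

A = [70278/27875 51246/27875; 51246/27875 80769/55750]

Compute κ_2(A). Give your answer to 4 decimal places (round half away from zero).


M = AᵀA = [302605992/31080625 226840419/31080625; 226840419/31080625 681129657/124322500]. tr(M)=15132429/994580, det(M)=2313441/31080625
eigenvalues of AᵀA: λ = (tr ± √(tr²−4·det))/2 = 1521/100, 6084/1243225
σ_max=√(1521/100)=(39/10), σ_min=√(6084/1243225)=(78/1115) → κ = 55.7500

55.7500


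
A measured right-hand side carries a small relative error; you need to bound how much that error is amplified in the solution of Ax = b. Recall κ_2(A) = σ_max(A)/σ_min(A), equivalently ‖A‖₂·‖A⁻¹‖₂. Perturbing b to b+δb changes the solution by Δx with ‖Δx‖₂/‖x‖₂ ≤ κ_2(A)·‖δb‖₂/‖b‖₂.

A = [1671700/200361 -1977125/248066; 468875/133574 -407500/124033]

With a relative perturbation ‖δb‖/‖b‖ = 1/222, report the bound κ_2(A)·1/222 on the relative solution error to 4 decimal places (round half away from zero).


1.2449

M = AᵀA = [13156917450625/160578121284 -149167675000/1911644301; -149167675000/1911644301 27060640625/364122724]. tr(M)=14917158125/95468562, det(M)=244140625/763748496
char-poly roots: 625/4 and 390625/190937124
κ_2(A) = √(λ_max/λ_min) = √((625/4) / (390625/190937124)) = 276.3600
κ_2(A)·‖δb‖/‖b‖ = 1.2449


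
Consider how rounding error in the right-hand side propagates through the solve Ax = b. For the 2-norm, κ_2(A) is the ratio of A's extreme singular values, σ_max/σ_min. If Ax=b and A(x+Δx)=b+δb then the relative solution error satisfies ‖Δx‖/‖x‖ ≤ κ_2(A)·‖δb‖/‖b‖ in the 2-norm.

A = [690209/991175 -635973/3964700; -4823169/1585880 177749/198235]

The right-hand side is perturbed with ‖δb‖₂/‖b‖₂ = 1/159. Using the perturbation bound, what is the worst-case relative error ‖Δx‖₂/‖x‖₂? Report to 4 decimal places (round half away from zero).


form AᵀA = [364106390089/37403560000 -13272305319/4675445000; -13272305319/4675445000 7758682009/9350890000] with trace 632225789/59845696 and determinant 17850625/957531136
eigenvalues of AᵀA: λ = (tr ± √(tr²−4·det))/2 = 169/16, 105625/59845696
κ_2(A) = √(λ_max/λ_min) = √((169/16) / (105625/59845696)) = 77.3600
worst-case relative error ≤ 77.3600 × 1/159 = 0.4865

0.4865


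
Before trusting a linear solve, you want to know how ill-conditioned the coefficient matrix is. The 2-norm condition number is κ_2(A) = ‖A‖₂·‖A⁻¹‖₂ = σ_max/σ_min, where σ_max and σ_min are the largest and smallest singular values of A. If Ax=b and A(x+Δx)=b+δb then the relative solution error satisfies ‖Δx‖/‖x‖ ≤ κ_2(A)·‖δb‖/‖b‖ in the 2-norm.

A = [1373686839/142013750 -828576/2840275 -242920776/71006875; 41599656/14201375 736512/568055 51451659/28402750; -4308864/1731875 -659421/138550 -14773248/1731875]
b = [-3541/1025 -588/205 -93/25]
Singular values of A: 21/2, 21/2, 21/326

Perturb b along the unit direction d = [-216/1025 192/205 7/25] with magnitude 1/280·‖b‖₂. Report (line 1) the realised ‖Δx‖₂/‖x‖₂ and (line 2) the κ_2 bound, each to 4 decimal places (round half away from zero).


largest singular value 21/2, smallest 21/326
condition number: (21/2) ÷ (21/326) = 163.0000
worst-case relative error ≤ 163.0000 × 1/280 = 0.5821
solve Ax = b  →  x = [-6.4316 41.2269 -20.6906]
‖b‖₂ = 5.8310 and ‖x‖₂ = 46.5739
Δx = A⁻¹·δb where δb = 1/280·5.8310·d; ‖Δx‖ = 0.3233
dividing the unrounded norms, ‖Δx‖/‖x‖ = 0.0069
so the bound overstates the realised error by a factor of ≈ 83.8672 (computed from the unrounded values)

0.0069
0.5821


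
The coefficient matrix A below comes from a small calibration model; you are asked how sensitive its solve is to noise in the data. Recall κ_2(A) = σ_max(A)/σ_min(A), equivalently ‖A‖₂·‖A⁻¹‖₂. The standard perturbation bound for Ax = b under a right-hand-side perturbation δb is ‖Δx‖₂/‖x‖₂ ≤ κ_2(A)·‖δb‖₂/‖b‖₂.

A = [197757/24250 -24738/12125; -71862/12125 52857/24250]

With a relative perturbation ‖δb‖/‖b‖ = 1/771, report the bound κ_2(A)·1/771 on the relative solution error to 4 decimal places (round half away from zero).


0.0252

M = AᵀA = [2390576769/23522500 -173810448/5880625; -173810448/5880625 209669481/23522500]. tr(M)=2080197/18818, det(M)=4862025/150544
λ_max, λ_min = (2080197/18818 ± √1070368191396/88529281)/2 = 441/4, 11025/37636
so κ_2 = √((441/4) / (11025/37636)) = 19.4000
perturbation bound = 19.4000·1/771 = 0.0252


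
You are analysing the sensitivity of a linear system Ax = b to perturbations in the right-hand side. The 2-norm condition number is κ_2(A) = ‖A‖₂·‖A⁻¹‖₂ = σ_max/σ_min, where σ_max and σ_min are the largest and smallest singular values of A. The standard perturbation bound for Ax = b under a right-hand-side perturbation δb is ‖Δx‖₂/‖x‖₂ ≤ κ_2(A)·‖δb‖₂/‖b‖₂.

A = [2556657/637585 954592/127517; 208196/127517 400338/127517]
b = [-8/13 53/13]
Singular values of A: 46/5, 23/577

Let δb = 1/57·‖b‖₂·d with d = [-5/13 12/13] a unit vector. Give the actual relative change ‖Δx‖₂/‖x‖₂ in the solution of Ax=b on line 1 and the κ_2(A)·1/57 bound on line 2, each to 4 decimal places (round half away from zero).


0.0181
4.0491

from the listed singular values, σ₁ = 46/5, σ_n = 23/577
κ = σ_max/σ_min = (46/5)/(23/577) = 230.8000
bound on ‖Δx‖/‖x‖: κ·ε = 230.8000·1/57 = 4.0491
solve Ax = b  →  x = [-88.4910 47.3184]
2-norm of b is 4.1231; of x, 100.3479
re-solving with b+δb shifts x by Δx of norm 1.8147
relative error = 0.0181
realised/bound (from unrounded values) ≈ 0.0045


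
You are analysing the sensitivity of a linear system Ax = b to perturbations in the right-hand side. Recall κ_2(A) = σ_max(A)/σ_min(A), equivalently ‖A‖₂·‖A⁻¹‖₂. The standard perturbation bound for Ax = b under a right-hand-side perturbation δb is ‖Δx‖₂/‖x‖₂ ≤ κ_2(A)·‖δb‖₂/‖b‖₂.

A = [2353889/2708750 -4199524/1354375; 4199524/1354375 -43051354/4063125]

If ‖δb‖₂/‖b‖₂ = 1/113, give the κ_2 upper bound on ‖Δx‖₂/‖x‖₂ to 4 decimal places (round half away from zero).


2.8765

form AᵀA = [121735681169/11739722500 -312996823006/8804791875; -312996823006/8804791875 3219428956276/26414375625] with trace 22357339129/169052004 and determinant 6996025/42263001
λ_max, λ_min = (22357339129/169052004 ± √499831689856373933041/28578580056416016)/2 = 529/4, 52900/42263001
κ_2(A) = √(λ_max/λ_min) = √((529/4) / (52900/42263001)) = 325.0500
perturbation bound = 325.0500·1/113 = 2.8765


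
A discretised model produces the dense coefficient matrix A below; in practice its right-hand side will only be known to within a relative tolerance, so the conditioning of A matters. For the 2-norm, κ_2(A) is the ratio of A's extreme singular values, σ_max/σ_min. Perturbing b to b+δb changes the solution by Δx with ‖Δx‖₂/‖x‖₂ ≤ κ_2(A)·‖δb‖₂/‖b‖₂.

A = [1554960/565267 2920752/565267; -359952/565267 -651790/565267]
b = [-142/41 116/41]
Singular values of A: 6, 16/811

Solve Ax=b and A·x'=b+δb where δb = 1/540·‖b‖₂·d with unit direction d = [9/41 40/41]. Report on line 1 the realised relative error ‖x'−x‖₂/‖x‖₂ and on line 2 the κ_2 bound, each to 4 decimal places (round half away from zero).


σ_max = 6, σ_min = 16/811
condition number: 6 ÷ (16/811) = 304.1250
κ_2(A)·‖δb‖/‖b‖ = 0.5632
solve Ax = b  →  x = [-89.7623 47.1176]
‖b‖₂ = 4.4721 and ‖x‖₂ = 101.3772
with δb = [0.0018 0.0081], A·Δx = δb → ‖Δx‖ = 0.4198
dividing the unrounded norms, ‖Δx‖/‖x‖ = 0.0041
so the bound overstates the realised error by a factor of ≈ 136.0118 (computed from the unrounded values)

0.0041
0.5632


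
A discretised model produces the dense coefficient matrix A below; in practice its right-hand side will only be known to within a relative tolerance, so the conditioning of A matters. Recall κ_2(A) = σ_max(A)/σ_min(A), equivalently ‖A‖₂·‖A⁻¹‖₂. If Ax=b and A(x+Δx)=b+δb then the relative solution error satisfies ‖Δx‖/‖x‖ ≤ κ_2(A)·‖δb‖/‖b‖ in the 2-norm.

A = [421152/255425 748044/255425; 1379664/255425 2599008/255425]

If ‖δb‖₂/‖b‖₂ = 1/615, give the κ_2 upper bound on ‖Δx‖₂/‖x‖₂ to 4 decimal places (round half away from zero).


0.2443

AᵀA = [3329346816/104387089 6241276800/104387089; 6241276800/104387089 11703059856/104387089]; tr = 52015248/361201, det = 331776/361201
λ_max, λ_min = (52015248/361201 ± √2705106673209600/130466162401)/2 = 144, 2304/361201
σ_max=√144=12, σ_min=√(2304/361201)=(48/601) → κ = 150.2500
κ_2(A)·‖δb‖/‖b‖ = 0.2443


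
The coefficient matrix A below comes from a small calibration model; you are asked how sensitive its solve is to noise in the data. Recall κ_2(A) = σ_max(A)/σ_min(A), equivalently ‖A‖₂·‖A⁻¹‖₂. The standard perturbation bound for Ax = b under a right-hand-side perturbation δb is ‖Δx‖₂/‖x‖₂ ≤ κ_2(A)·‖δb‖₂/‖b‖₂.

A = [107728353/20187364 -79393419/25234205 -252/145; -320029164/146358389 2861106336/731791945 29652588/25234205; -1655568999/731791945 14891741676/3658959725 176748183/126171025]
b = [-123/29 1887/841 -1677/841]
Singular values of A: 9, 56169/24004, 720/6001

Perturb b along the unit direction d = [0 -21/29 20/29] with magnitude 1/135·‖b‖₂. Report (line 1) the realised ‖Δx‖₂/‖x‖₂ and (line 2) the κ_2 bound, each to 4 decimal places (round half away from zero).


0.0128
0.5556

σ_max = 9, σ_min = 720/6001
κ_2(A) = 9 / (720/6001) = 75.0125
κ_2(A)·‖δb‖/‖b‖ = 0.5556
solve Ax = b  →  x = [-5.9775 4.4174 -23.9107]
‖b‖ = 5.1962, ‖x‖ = 25.0392
with δb = [0.0000 -0.0279 0.0265], A·Δx = δb → ‖Δx‖ = 0.3208
relative error = 0.0128
realised/bound (from unrounded values) ≈ 0.0231


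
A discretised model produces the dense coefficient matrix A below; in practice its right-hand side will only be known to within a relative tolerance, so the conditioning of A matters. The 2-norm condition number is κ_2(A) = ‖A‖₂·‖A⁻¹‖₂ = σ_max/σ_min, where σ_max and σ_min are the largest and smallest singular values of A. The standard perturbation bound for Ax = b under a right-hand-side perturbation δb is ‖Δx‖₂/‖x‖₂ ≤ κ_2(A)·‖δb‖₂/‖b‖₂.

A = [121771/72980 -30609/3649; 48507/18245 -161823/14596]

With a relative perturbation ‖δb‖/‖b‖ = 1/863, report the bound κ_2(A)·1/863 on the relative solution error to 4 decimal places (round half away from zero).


AᵀA = [2099001649/213043216 -578841840/13315201; -578841840/13315201 41177257425/213043216]; tr = 12872177/63368, det = 29322225/2027776
char-poly roots: 3249/16 and 9025/126736
κ = σ_max/σ_min = (57/4)/(95/356) = 53.4000
bound on ‖Δx‖/‖x‖: κ·ε = 53.4000·1/863 = 0.0619

0.0619


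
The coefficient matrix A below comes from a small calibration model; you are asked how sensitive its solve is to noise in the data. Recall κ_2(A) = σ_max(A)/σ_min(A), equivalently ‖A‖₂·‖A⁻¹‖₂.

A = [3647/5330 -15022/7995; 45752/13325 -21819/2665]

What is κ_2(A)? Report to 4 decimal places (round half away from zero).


form AᵀA = [5178761/422500 -1863029/63375; -1863029/63375 2683093/38025] with trace 1863421/22500 and determinant 405769/562500
char-poly roots: 8281/100 and 49/5625
κ = σ_max/σ_min = (91/10)/(7/75) = 97.5000

97.5000


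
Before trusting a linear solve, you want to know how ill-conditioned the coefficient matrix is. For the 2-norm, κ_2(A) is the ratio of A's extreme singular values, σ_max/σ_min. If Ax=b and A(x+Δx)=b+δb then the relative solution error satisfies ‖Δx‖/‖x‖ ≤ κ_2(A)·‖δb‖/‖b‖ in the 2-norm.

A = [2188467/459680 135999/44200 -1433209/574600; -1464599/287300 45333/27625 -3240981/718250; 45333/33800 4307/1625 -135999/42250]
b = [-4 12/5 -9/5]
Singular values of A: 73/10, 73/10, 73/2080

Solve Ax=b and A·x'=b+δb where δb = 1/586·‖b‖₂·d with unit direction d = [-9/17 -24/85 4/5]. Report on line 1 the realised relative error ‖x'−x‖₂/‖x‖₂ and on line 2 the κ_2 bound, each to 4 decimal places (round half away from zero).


σ_max = 73/10, σ_min = 73/2080
condition number: (73/10) ÷ (73/2080) = 208.0000
bound on ‖Δx‖/‖x‖: κ·ε = 208.0000·1/586 = 0.3549
solve Ax = b  →  x = [-0.6322 -0.2466 0.0927]
‖b‖ = 5.0000, ‖x‖ = 0.6849
δb = ε·‖b‖·d = [-0.0045 -0.0024 0.0068]; solving A·Δx = δb gives ‖Δx‖ = 0.2431
realised ‖Δx‖/‖x‖ = 0.3549
tightness: 0.3549 against a bound of 0.3549; the bound is attained (ratio 1)

0.3549
0.3549


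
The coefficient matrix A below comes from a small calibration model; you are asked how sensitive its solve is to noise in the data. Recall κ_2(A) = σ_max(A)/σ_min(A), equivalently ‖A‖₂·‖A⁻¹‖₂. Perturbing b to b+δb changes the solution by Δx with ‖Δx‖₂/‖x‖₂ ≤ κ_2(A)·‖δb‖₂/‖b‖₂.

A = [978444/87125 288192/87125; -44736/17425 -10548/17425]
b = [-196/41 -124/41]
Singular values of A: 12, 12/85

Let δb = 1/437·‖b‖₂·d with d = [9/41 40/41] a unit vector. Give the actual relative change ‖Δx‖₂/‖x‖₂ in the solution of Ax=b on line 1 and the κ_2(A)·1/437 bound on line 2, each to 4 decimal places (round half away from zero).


0.0032
0.1945

σ_max = 12, σ_min = 12/85
κ_2(A) = 12 / (12/85) = 85.0000
κ_2(A)·‖δb‖/‖b‖ = 0.1945
solve Ax = b  →  x = [7.6133 -27.2933]
‖b‖ = 5.6569, ‖x‖ = 28.3353
Δx = A⁻¹·δb where δb = 1/437·5.6569·d; ‖Δx‖ = 0.0917
dividing the unrounded norms, ‖Δx‖/‖x‖ = 0.0032
realised/bound (from unrounded values) ≈ 0.0166


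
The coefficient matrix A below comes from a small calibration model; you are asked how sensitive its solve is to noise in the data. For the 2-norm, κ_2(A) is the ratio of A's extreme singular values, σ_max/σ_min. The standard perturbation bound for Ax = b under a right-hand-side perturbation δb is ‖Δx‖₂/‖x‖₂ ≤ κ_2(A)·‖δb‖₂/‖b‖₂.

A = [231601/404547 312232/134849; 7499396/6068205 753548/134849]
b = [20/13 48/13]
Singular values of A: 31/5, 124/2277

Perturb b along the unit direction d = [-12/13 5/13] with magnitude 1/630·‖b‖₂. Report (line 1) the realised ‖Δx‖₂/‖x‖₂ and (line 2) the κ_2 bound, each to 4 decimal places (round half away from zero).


largest singular value 31/5, smallest 124/2277
κ_2(A) = (31/5) / (124/2277) = 113.8500
bound on ‖Δx‖/‖x‖: κ·ε = 113.8500·1/630 = 0.1807
solve Ax = b  →  x = [0.1416 0.6294]
‖b‖ = 4.0000, ‖x‖ = 0.6452
re-solving with b+δb shifts x by Δx of norm 0.1166
realised ‖Δx‖/‖x‖ = 0.1807
realised/bound = 1 exactly: the bound is attained for this b and d

0.1807
0.1807


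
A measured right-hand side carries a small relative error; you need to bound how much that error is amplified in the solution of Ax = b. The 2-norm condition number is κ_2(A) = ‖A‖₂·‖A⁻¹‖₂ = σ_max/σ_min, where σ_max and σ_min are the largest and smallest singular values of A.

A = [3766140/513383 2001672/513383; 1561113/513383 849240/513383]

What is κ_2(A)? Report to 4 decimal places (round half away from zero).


AᵀA = [98348427801/1559539081 52451695800/1559539081; 52451695800/1559539081 27975735936/1559539081]; tr = 437107833/5396329, det = 419904/5396329
char-poly roots: 81 and 5184/5396329
so κ_2 = √(81 / (5184/5396329)) = 290.3750

290.3750


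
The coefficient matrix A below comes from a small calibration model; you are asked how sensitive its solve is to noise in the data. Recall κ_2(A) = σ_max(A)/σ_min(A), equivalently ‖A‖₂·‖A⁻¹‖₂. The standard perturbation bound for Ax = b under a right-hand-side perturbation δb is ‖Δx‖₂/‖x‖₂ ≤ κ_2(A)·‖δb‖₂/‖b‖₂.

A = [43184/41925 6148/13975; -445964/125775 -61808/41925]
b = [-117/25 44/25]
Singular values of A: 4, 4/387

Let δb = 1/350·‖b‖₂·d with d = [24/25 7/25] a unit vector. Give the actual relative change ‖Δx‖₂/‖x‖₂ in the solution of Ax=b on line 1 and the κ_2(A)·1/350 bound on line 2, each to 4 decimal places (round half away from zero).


σ_max = 4, σ_min = 4/387
κ_2(A) = 4 / (4/387) = 387.0000
κ_2(A)·‖δb‖/‖b‖ = 1.1057
solve Ax = b  →  x = [148.1538 -357.5192]
‖b‖ = 5.0000, ‖x‖ = 387.0007
re-solving with b+δb shifts x by Δx of norm 1.3821
dividing the unrounded norms, ‖Δx‖/‖x‖ = 0.0036
realised/bound (from unrounded values) ≈ 0.0032

0.0036
1.1057
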